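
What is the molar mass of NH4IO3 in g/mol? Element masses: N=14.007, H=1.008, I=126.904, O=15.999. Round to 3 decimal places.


M = sum(count * atomic_mass) over atoms.
M = 1*14.007 + 4*1.008 + 1*126.904 + 3*15.999
M = 14.007 + 4.032 + 126.904 + 47.997
M = 192.94 g/mol, rounded to 3 dp:

192.940 g/mol


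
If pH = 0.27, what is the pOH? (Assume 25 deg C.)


At 25 deg C, pH + pOH = 14.
pOH = 14 - pH = 14 - 0.27
pOH = 13.73:

13.73


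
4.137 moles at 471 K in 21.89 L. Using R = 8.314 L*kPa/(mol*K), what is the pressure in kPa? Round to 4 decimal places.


PV = nRT, solve for P = nRT / V.
nRT = 4.137 * 8.314 * 471 = 16200.0535
P = 16200.0535 / 21.89
P = 740.06640018 kPa, rounded to 4 dp:

740.0664 kPa


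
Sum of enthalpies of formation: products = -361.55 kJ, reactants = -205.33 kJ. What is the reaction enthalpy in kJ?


dH_rxn = sum(dH_f products) - sum(dH_f reactants)
dH_rxn = -361.55 - (-205.33)
dH_rxn = -156.22 kJ:

-156.22 kJ


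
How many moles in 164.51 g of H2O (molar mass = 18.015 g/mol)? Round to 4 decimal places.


n = mass / M
n = 164.51 / 18.015
n = 9.13183458 mol, rounded to 4 dp:

9.1318 mol


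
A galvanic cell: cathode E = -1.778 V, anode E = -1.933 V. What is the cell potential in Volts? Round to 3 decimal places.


Standard cell potential: E_cell = E_cathode - E_anode.
E_cell = -1.778 - (-1.933)
E_cell = 0.155 V, rounded to 3 dp:

0.155 V


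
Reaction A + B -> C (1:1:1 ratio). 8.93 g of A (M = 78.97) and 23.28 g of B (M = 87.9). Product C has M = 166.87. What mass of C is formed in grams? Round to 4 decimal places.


Find moles of each reactant; the smaller value is the limiting reagent in a 1:1:1 reaction, so moles_C equals moles of the limiter.
n_A = mass_A / M_A = 8.93 / 78.97 = 0.113081 mol
n_B = mass_B / M_B = 23.28 / 87.9 = 0.264846 mol
Limiting reagent: A (smaller), n_limiting = 0.113081 mol
mass_C = n_limiting * M_C = 0.113081 * 166.87
mass_C = 18.86982647 g, rounded to 4 dp:

18.8698 g


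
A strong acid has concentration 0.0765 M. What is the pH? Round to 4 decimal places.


A strong acid dissociates completely, so [H+] equals the given concentration.
pH = -log10([H+]) = -log10(0.0765)
pH = 1.11633856, rounded to 4 dp:

1.1163


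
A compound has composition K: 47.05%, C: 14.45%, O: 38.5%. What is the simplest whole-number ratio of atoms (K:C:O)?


Assume 100 g of compound, divide each mass% by atomic mass to get moles, then normalize by the smallest to get a raw atom ratio.
Moles per 100 g: K: 47.05/39.098 = 1.2034, C: 14.45/12.011 = 1.2031, O: 38.5/15.999 = 2.4064
Raw ratio (divide by min = 1.2031): K: 1.0, C: 1.0, O: 2.0
Multiply by 1 to clear fractions: K: 1.0 ~= 1, C: 1.0 ~= 1, O: 2.0 ~= 2
Reduce by GCD to get the simplest whole-number ratio:

1:1:2


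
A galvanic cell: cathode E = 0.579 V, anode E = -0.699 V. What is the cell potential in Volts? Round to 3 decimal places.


Standard cell potential: E_cell = E_cathode - E_anode.
E_cell = 0.579 - (-0.699)
E_cell = 1.278 V, rounded to 3 dp:

1.278 V


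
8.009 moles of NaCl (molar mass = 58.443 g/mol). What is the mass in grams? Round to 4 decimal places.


mass = n * M
mass = 8.009 * 58.443
mass = 468.069987 g, rounded to 4 dp:

468.0700 g


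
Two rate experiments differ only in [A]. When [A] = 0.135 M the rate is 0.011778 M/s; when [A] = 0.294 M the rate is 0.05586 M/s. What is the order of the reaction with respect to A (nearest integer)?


Rate is proportional to [A]^n, so rate2/rate1 = ([A]2/[A]1)^n. Take logs to solve for n.
rate2/rate1 = 0.05586 / 0.011778 = 4.7427
[A]2/[A]1 = 0.294 / 0.135 = 2.1778
n = ln(4.7427) / ln(2.1778) = 2.0
Nearest integer order:

2


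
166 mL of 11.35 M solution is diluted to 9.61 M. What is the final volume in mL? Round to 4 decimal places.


Dilution: M1*V1 = M2*V2, solve for V2.
V2 = M1*V1 / M2
V2 = 11.35 * 166 / 9.61
V2 = 1884.1 / 9.61
V2 = 196.05619147 mL, rounded to 4 dp:

196.0562 mL


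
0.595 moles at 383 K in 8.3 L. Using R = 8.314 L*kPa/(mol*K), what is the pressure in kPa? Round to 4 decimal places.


PV = nRT, solve for P = nRT / V.
nRT = 0.595 * 8.314 * 383 = 1894.6359
P = 1894.6359 / 8.3
P = 228.26938554 kPa, rounded to 4 dp:

228.2694 kPa


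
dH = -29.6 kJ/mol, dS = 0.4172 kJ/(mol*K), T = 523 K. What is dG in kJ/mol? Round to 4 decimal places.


Gibbs: dG = dH - T*dS (consistent units, dS already in kJ/(mol*K)).
T*dS = 523 * 0.4172 = 218.1956
dG = -29.6 - (218.1956)
dG = -247.7956 kJ/mol, rounded to 4 dp:

-247.7956 kJ/mol


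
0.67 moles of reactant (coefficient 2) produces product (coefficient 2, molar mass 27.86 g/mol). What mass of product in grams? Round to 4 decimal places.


Use the coefficient ratio to convert reactant moles to product moles, then multiply by the product's molar mass.
moles_P = moles_R * (coeff_P / coeff_R) = 0.67 * (2/2) = 0.67
mass_P = moles_P * M_P = 0.67 * 27.86
mass_P = 18.6662 g, rounded to 4 dp:

18.6662 g


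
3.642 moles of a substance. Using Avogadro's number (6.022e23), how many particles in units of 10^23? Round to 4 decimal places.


N = n * NA, then divide by 1e23 for the requested units.
N / 1e23 = n * 6.022
N / 1e23 = 3.642 * 6.022
N / 1e23 = 21.932124, rounded to 4 dp:

21.9321


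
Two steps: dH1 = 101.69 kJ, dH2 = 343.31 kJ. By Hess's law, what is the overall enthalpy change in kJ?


Hess's law: enthalpy is a state function, so add the step enthalpies.
dH_total = dH1 + dH2 = 101.69 + (343.31)
dH_total = 445.0 kJ:

445.00 kJ


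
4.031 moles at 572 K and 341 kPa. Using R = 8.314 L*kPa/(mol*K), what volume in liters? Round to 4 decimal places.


PV = nRT, solve for V = nRT / P.
nRT = 4.031 * 8.314 * 572 = 19169.8558
V = 19169.8558 / 341
V = 56.21658592 L, rounded to 4 dp:

56.2166 L


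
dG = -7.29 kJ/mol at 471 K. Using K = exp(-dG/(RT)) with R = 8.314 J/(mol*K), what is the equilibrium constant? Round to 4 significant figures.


dG is in kJ/mol; multiply by 1000 to match R in J/(mol*K).
RT = 8.314 * 471 = 3915.894 J/mol
exponent = -dG*1000 / (RT) = -(-7.29*1000) / 3915.894 = 1.86164385
K = exp(1.86164385)
K = 6.4343051, rounded to 4 significant figures:

6.434


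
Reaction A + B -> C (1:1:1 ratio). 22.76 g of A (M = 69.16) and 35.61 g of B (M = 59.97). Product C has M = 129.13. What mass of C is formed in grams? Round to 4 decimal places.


Find moles of each reactant; the smaller value is the limiting reagent in a 1:1:1 reaction, so moles_C equals moles of the limiter.
n_A = mass_A / M_A = 22.76 / 69.16 = 0.329092 mol
n_B = mass_B / M_B = 35.61 / 59.97 = 0.593797 mol
Limiting reagent: A (smaller), n_limiting = 0.329092 mol
mass_C = n_limiting * M_C = 0.329092 * 129.13
mass_C = 42.49564996 g, rounded to 4 dp:

42.4956 g


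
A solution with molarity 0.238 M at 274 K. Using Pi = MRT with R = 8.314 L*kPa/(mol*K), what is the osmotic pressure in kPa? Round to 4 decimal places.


Osmotic pressure (van't Hoff): Pi = M*R*T.
RT = 8.314 * 274 = 2278.036
Pi = 0.238 * 2278.036
Pi = 542.172568 kPa, rounded to 4 dp:

542.1726 kPa


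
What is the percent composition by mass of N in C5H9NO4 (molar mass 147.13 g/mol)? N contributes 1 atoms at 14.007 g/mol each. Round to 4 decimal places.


pct = 100 * (n_elem * M_elem) / M_total
mass_contribution = 1 * 14.007 = 14.007 g/mol
pct = 100 * 14.007 / 147.13
pct = 9.52015225 %, rounded to 4 dp:

9.5202 %


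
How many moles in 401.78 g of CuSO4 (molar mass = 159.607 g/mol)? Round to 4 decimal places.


n = mass / M
n = 401.78 / 159.607
n = 2.51730814 mol, rounded to 4 dp:

2.5173 mol


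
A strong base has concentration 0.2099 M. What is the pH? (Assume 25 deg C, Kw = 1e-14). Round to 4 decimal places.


A strong base dissociates completely, so [OH-] equals the given concentration.
pOH = -log10([OH-]) = -log10(0.2099) = 0.677988
pH = 14 - pOH = 14 - 0.677988
pH = 13.322012, rounded to 4 dp:

13.3220


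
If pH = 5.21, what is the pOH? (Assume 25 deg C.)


At 25 deg C, pH + pOH = 14.
pOH = 14 - pH = 14 - 5.21
pOH = 8.79:

8.79


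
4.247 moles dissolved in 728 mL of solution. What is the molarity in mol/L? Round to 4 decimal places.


Convert volume to liters: V_L = V_mL / 1000.
V_L = 728 / 1000 = 0.728 L
M = n / V_L = 4.247 / 0.728
M = 5.83379121 mol/L, rounded to 4 dp:

5.8338 mol/L


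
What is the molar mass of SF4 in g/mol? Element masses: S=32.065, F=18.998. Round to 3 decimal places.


M = sum(count * atomic_mass) over atoms.
M = 1*32.065 + 4*18.998
M = 32.065 + 75.992
M = 108.057 g/mol, rounded to 3 dp:

108.057 g/mol


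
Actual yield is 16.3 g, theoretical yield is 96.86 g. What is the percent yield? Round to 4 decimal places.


% yield = 100 * actual / theoretical
% yield = 100 * 16.3 / 96.86
% yield = 16.82841214 %, rounded to 4 dp:

16.8284 %


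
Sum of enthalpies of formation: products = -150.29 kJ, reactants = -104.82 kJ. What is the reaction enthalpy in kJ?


dH_rxn = sum(dH_f products) - sum(dH_f reactants)
dH_rxn = -150.29 - (-104.82)
dH_rxn = -45.47 kJ:

-45.47 kJ


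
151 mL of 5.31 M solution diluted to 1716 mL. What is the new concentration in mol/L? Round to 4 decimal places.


Dilution: M1*V1 = M2*V2, solve for M2.
M2 = M1*V1 / V2
M2 = 5.31 * 151 / 1716
M2 = 801.81 / 1716
M2 = 0.46725524 mol/L, rounded to 4 dp:

0.4673 mol/L


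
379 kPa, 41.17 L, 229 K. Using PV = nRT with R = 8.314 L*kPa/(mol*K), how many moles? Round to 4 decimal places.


PV = nRT, solve for n = PV / (RT).
PV = 379 * 41.17 = 15603.43
RT = 8.314 * 229 = 1903.906
n = 15603.43 / 1903.906
n = 8.19548339 mol, rounded to 4 dp:

8.1955 mol


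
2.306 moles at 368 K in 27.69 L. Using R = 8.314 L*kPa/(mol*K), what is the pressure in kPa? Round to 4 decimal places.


PV = nRT, solve for P = nRT / V.
nRT = 2.306 * 8.314 * 368 = 7055.3269
P = 7055.3269 / 27.69
P = 254.79692669 kPa, rounded to 4 dp:

254.7969 kPa


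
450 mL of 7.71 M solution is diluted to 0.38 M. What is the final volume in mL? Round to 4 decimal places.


Dilution: M1*V1 = M2*V2, solve for V2.
V2 = M1*V1 / M2
V2 = 7.71 * 450 / 0.38
V2 = 3469.5 / 0.38
V2 = 9130.26315789 mL, rounded to 4 dp:

9130.2632 mL


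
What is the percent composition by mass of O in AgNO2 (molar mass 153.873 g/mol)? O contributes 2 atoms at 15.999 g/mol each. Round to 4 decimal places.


pct = 100 * (n_elem * M_elem) / M_total
mass_contribution = 2 * 15.999 = 31.998 g/mol
pct = 100 * 31.998 / 153.873
pct = 20.79507126 %, rounded to 4 dp:

20.7951 %


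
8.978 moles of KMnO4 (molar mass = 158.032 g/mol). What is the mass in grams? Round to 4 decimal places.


mass = n * M
mass = 8.978 * 158.032
mass = 1418.811296 g, rounded to 4 dp:

1418.8113 g


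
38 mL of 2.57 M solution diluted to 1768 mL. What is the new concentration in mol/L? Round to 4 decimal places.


Dilution: M1*V1 = M2*V2, solve for M2.
M2 = M1*V1 / V2
M2 = 2.57 * 38 / 1768
M2 = 97.66 / 1768
M2 = 0.05523756 mol/L, rounded to 4 dp:

0.0552 mol/L


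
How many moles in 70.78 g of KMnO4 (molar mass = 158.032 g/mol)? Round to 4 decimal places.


n = mass / M
n = 70.78 / 158.032
n = 0.44788397 mol, rounded to 4 dp:

0.4479 mol


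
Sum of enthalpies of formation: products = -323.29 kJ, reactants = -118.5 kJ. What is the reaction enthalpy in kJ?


dH_rxn = sum(dH_f products) - sum(dH_f reactants)
dH_rxn = -323.29 - (-118.5)
dH_rxn = -204.79 kJ:

-204.79 kJ


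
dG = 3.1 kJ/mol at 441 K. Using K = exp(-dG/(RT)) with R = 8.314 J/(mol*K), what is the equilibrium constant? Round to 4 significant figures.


dG is in kJ/mol; multiply by 1000 to match R in J/(mol*K).
RT = 8.314 * 441 = 3666.474 J/mol
exponent = -dG*1000 / (RT) = -(3.1*1000) / 3666.474 = -0.84549897
K = exp(-0.84549897)
K = 0.42934308, rounded to 4 significant figures:

0.4293


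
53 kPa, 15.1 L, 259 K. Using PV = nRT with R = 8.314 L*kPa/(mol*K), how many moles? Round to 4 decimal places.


PV = nRT, solve for n = PV / (RT).
PV = 53 * 15.1 = 800.3
RT = 8.314 * 259 = 2153.326
n = 800.3 / 2153.326
n = 0.37165761 mol, rounded to 4 dp:

0.3717 mol


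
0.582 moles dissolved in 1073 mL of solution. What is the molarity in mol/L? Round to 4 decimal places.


Convert volume to liters: V_L = V_mL / 1000.
V_L = 1073 / 1000 = 1.073 L
M = n / V_L = 0.582 / 1.073
M = 0.54240447 mol/L, rounded to 4 dp:

0.5424 mol/L


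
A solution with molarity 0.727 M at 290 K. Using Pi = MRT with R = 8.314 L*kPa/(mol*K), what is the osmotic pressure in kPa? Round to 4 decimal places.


Osmotic pressure (van't Hoff): Pi = M*R*T.
RT = 8.314 * 290 = 2411.06
Pi = 0.727 * 2411.06
Pi = 1752.84062 kPa, rounded to 4 dp:

1752.8406 kPa


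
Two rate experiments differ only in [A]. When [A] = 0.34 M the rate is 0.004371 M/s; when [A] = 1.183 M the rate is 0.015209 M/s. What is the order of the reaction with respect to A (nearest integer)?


Rate is proportional to [A]^n, so rate2/rate1 = ([A]2/[A]1)^n. Take logs to solve for n.
rate2/rate1 = 0.015209 / 0.004371 = 3.4795
[A]2/[A]1 = 1.183 / 0.34 = 3.4794
n = ln(3.4795) / ln(3.4794) = 1.0
Nearest integer order:

1


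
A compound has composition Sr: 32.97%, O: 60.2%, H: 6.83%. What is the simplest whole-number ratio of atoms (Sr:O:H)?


Assume 100 g of compound, divide each mass% by atomic mass to get moles, then normalize by the smallest to get a raw atom ratio.
Moles per 100 g: Sr: 32.97/87.62 = 0.3763, O: 60.2/15.999 = 3.7627, H: 6.83/1.008 = 6.7758
Raw ratio (divide by min = 0.3763): Sr: 1.0, O: 10.0, H: 18.007
Multiply by 1 to clear fractions: Sr: 1.0 ~= 1, O: 10.0 ~= 10, H: 18.007 ~= 18
Reduce by GCD to get the simplest whole-number ratio:

1:10:18


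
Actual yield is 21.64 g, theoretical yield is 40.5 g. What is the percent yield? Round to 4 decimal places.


% yield = 100 * actual / theoretical
% yield = 100 * 21.64 / 40.5
% yield = 53.43209877 %, rounded to 4 dp:

53.4321 %


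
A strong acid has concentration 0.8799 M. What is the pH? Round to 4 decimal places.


A strong acid dissociates completely, so [H+] equals the given concentration.
pH = -log10([H+]) = -log10(0.8799)
pH = 0.05556668, rounded to 4 dp:

0.0556


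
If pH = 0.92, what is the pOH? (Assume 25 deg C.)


At 25 deg C, pH + pOH = 14.
pOH = 14 - pH = 14 - 0.92
pOH = 13.08:

13.08


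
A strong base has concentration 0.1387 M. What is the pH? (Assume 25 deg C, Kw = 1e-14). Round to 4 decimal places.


A strong base dissociates completely, so [OH-] equals the given concentration.
pOH = -log10([OH-]) = -log10(0.1387) = 0.857924
pH = 14 - pOH = 14 - 0.857924
pH = 13.142076, rounded to 4 dp:

13.1421


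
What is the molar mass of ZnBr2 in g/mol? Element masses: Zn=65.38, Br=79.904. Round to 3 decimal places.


M = sum(count * atomic_mass) over atoms.
M = 1*65.38 + 2*79.904
M = 65.38 + 159.808
M = 225.188 g/mol, rounded to 3 dp:

225.188 g/mol


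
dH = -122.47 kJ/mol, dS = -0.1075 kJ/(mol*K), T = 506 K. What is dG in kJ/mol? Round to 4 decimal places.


Gibbs: dG = dH - T*dS (consistent units, dS already in kJ/(mol*K)).
T*dS = 506 * -0.1075 = -54.395
dG = -122.47 - (-54.395)
dG = -68.075 kJ/mol, rounded to 4 dp:

-68.0750 kJ/mol


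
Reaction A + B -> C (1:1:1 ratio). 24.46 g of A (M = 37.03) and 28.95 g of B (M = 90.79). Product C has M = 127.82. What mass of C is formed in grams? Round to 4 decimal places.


Find moles of each reactant; the smaller value is the limiting reagent in a 1:1:1 reaction, so moles_C equals moles of the limiter.
n_A = mass_A / M_A = 24.46 / 37.03 = 0.660546 mol
n_B = mass_B / M_B = 28.95 / 90.79 = 0.318868 mol
Limiting reagent: B (smaller), n_limiting = 0.318868 mol
mass_C = n_limiting * M_C = 0.318868 * 127.82
mass_C = 40.75770776 g, rounded to 4 dp:

40.7577 g


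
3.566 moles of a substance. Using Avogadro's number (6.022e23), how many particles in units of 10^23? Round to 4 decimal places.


N = n * NA, then divide by 1e23 for the requested units.
N / 1e23 = n * 6.022
N / 1e23 = 3.566 * 6.022
N / 1e23 = 21.474452, rounded to 4 dp:

21.4745


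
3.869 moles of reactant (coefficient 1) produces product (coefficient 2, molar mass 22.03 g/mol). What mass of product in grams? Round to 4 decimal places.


Use the coefficient ratio to convert reactant moles to product moles, then multiply by the product's molar mass.
moles_P = moles_R * (coeff_P / coeff_R) = 3.869 * (2/1) = 7.738
mass_P = moles_P * M_P = 7.738 * 22.03
mass_P = 170.46814 g, rounded to 4 dp:

170.4681 g


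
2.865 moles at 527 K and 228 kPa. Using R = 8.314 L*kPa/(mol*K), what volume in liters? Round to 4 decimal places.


PV = nRT, solve for V = nRT / P.
nRT = 2.865 * 8.314 * 527 = 12552.9345
V = 12552.9345 / 228
V = 55.05673026 L, rounded to 4 dp:

55.0567 L


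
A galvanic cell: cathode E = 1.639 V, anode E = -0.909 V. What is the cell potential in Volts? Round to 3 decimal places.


Standard cell potential: E_cell = E_cathode - E_anode.
E_cell = 1.639 - (-0.909)
E_cell = 2.548 V, rounded to 3 dp:

2.548 V


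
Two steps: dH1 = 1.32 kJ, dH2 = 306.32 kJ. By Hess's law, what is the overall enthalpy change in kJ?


Hess's law: enthalpy is a state function, so add the step enthalpies.
dH_total = dH1 + dH2 = 1.32 + (306.32)
dH_total = 307.64 kJ:

307.64 kJ


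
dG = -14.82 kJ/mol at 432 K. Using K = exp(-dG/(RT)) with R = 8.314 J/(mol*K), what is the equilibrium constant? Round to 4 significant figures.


dG is in kJ/mol; multiply by 1000 to match R in J/(mol*K).
RT = 8.314 * 432 = 3591.648 J/mol
exponent = -dG*1000 / (RT) = -(-14.82*1000) / 3591.648 = 4.12623954
K = exp(4.12623954)
K = 61.944544, rounded to 4 significant figures:

61.94


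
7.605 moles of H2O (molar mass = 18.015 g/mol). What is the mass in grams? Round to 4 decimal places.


mass = n * M
mass = 7.605 * 18.015
mass = 137.004075 g, rounded to 4 dp:

137.0041 g


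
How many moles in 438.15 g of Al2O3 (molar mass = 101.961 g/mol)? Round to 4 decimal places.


n = mass / M
n = 438.15 / 101.961
n = 4.29723129 mol, rounded to 4 dp:

4.2972 mol


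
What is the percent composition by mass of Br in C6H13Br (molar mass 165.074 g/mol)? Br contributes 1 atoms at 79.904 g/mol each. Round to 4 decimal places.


pct = 100 * (n_elem * M_elem) / M_total
mass_contribution = 1 * 79.904 = 79.904 g/mol
pct = 100 * 79.904 / 165.074
pct = 48.40495778 %, rounded to 4 dp:

48.4050 %


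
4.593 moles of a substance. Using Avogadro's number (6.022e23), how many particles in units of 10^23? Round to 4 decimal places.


N = n * NA, then divide by 1e23 for the requested units.
N / 1e23 = n * 6.022
N / 1e23 = 4.593 * 6.022
N / 1e23 = 27.659046, rounded to 4 dp:

27.6590


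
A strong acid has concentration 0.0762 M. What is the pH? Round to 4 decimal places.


A strong acid dissociates completely, so [H+] equals the given concentration.
pH = -log10([H+]) = -log10(0.0762)
pH = 1.11804503, rounded to 4 dp:

1.1180


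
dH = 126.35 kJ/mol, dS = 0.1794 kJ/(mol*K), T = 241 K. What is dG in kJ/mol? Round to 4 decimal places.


Gibbs: dG = dH - T*dS (consistent units, dS already in kJ/(mol*K)).
T*dS = 241 * 0.1794 = 43.2354
dG = 126.35 - (43.2354)
dG = 83.1146 kJ/mol, rounded to 4 dp:

83.1146 kJ/mol


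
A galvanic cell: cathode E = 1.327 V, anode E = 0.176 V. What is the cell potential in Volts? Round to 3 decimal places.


Standard cell potential: E_cell = E_cathode - E_anode.
E_cell = 1.327 - (0.176)
E_cell = 1.151 V, rounded to 3 dp:

1.151 V


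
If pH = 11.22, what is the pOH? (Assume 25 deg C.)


At 25 deg C, pH + pOH = 14.
pOH = 14 - pH = 14 - 11.22
pOH = 2.78:

2.78


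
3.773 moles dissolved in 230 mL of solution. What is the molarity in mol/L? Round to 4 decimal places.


Convert volume to liters: V_L = V_mL / 1000.
V_L = 230 / 1000 = 0.23 L
M = n / V_L = 3.773 / 0.23
M = 16.40434783 mol/L, rounded to 4 dp:

16.4043 mol/L


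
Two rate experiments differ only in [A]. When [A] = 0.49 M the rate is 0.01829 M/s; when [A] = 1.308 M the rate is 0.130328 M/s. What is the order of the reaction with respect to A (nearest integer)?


Rate is proportional to [A]^n, so rate2/rate1 = ([A]2/[A]1)^n. Take logs to solve for n.
rate2/rate1 = 0.130328 / 0.01829 = 7.1256
[A]2/[A]1 = 1.308 / 0.49 = 2.6694
n = ln(7.1256) / ln(2.6694) = 2.0
Nearest integer order:

2


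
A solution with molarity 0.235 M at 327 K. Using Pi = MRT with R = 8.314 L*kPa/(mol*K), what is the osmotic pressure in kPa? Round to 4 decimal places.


Osmotic pressure (van't Hoff): Pi = M*R*T.
RT = 8.314 * 327 = 2718.678
Pi = 0.235 * 2718.678
Pi = 638.88933 kPa, rounded to 4 dp:

638.8893 kPa


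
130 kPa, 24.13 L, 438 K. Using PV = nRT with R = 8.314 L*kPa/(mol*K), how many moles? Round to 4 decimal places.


PV = nRT, solve for n = PV / (RT).
PV = 130 * 24.13 = 3136.9
RT = 8.314 * 438 = 3641.532
n = 3136.9 / 3641.532
n = 0.86142316 mol, rounded to 4 dp:

0.8614 mol


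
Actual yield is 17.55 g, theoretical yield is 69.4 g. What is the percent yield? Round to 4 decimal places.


% yield = 100 * actual / theoretical
% yield = 100 * 17.55 / 69.4
% yield = 25.28818444 %, rounded to 4 dp:

25.2882 %


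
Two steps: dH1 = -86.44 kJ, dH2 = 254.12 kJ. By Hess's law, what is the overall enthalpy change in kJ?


Hess's law: enthalpy is a state function, so add the step enthalpies.
dH_total = dH1 + dH2 = -86.44 + (254.12)
dH_total = 167.68 kJ:

167.68 kJ


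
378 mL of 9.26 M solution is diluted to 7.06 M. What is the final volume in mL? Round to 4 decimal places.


Dilution: M1*V1 = M2*V2, solve for V2.
V2 = M1*V1 / M2
V2 = 9.26 * 378 / 7.06
V2 = 3500.28 / 7.06
V2 = 495.79036827 mL, rounded to 4 dp:

495.7904 mL


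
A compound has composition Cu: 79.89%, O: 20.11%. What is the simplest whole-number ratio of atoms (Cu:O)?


Assume 100 g of compound, divide each mass% by atomic mass to get moles, then normalize by the smallest to get a raw atom ratio.
Moles per 100 g: Cu: 79.89/63.546 = 1.2572, O: 20.11/15.999 = 1.257
Raw ratio (divide by min = 1.257): Cu: 1.0, O: 1.0
Multiply by 1 to clear fractions: Cu: 1.0 ~= 1, O: 1.0 ~= 1
Reduce by GCD to get the simplest whole-number ratio:

1:1


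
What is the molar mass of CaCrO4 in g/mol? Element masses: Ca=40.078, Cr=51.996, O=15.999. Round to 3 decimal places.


M = sum(count * atomic_mass) over atoms.
M = 1*40.078 + 1*51.996 + 4*15.999
M = 40.078 + 51.996 + 63.996
M = 156.07 g/mol, rounded to 3 dp:

156.070 g/mol


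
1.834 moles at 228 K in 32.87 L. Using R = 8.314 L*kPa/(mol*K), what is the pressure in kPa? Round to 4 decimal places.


PV = nRT, solve for P = nRT / V.
nRT = 1.834 * 8.314 * 228 = 3476.5157
P = 3476.5157 / 32.87
P = 105.76561302 kPa, rounded to 4 dp:

105.7656 kPa


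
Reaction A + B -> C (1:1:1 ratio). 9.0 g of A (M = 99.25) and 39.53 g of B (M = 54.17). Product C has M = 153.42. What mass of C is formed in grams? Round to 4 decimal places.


Find moles of each reactant; the smaller value is the limiting reagent in a 1:1:1 reaction, so moles_C equals moles of the limiter.
n_A = mass_A / M_A = 9.0 / 99.25 = 0.09068 mol
n_B = mass_B / M_B = 39.53 / 54.17 = 0.72974 mol
Limiting reagent: A (smaller), n_limiting = 0.09068 mol
mass_C = n_limiting * M_C = 0.09068 * 153.42
mass_C = 13.9121256 g, rounded to 4 dp:

13.9121 g


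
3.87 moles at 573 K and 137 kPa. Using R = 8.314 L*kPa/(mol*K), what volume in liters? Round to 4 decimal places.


PV = nRT, solve for V = nRT / P.
nRT = 3.87 * 8.314 * 573 = 18436.3781
V = 18436.3781 / 137
V = 134.57210292 L, rounded to 4 dp:

134.5721 L


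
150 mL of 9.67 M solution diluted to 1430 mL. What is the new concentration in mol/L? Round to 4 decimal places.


Dilution: M1*V1 = M2*V2, solve for M2.
M2 = M1*V1 / V2
M2 = 9.67 * 150 / 1430
M2 = 1450.5 / 1430
M2 = 1.01433566 mol/L, rounded to 4 dp:

1.0143 mol/L


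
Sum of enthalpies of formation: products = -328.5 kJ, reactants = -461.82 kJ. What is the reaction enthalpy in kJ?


dH_rxn = sum(dH_f products) - sum(dH_f reactants)
dH_rxn = -328.5 - (-461.82)
dH_rxn = 133.32 kJ:

133.32 kJ


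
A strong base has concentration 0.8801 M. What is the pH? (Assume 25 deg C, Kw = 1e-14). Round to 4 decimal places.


A strong base dissociates completely, so [OH-] equals the given concentration.
pOH = -log10([OH-]) = -log10(0.8801) = 0.055468
pH = 14 - pOH = 14 - 0.055468
pH = 13.944532, rounded to 4 dp:

13.9445


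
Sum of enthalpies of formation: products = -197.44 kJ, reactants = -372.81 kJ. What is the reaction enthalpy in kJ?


dH_rxn = sum(dH_f products) - sum(dH_f reactants)
dH_rxn = -197.44 - (-372.81)
dH_rxn = 175.37 kJ:

175.37 kJ


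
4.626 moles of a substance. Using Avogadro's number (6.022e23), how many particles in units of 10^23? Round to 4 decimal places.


N = n * NA, then divide by 1e23 for the requested units.
N / 1e23 = n * 6.022
N / 1e23 = 4.626 * 6.022
N / 1e23 = 27.857772, rounded to 4 dp:

27.8578


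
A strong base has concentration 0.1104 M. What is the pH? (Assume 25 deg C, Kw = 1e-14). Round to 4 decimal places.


A strong base dissociates completely, so [OH-] equals the given concentration.
pOH = -log10([OH-]) = -log10(0.1104) = 0.957031
pH = 14 - pOH = 14 - 0.957031
pH = 13.042969, rounded to 4 dp:

13.0430


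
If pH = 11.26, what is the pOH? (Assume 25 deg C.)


At 25 deg C, pH + pOH = 14.
pOH = 14 - pH = 14 - 11.26
pOH = 2.74:

2.74


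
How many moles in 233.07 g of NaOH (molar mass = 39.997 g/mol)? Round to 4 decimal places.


n = mass / M
n = 233.07 / 39.997
n = 5.82718704 mol, rounded to 4 dp:

5.8272 mol


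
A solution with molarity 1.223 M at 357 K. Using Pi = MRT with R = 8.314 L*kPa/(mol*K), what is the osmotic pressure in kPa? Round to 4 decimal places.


Osmotic pressure (van't Hoff): Pi = M*R*T.
RT = 8.314 * 357 = 2968.098
Pi = 1.223 * 2968.098
Pi = 3629.983854 kPa, rounded to 4 dp:

3629.9839 kPa


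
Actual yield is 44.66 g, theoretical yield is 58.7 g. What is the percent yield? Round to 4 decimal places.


% yield = 100 * actual / theoretical
% yield = 100 * 44.66 / 58.7
% yield = 76.08177172 %, rounded to 4 dp:

76.0818 %


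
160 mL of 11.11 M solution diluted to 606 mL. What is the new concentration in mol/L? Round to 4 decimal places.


Dilution: M1*V1 = M2*V2, solve for M2.
M2 = M1*V1 / V2
M2 = 11.11 * 160 / 606
M2 = 1777.6 / 606
M2 = 2.93333333 mol/L, rounded to 4 dp:

2.9333 mol/L


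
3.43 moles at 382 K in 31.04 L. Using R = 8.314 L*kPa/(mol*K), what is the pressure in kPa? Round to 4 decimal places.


PV = nRT, solve for P = nRT / V.
nRT = 3.43 * 8.314 * 382 = 10893.5016
P = 10893.5016 / 31.04
P = 350.95043814 kPa, rounded to 4 dp:

350.9504 kPa


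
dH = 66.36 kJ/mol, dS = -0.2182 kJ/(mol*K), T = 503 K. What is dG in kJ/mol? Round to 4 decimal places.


Gibbs: dG = dH - T*dS (consistent units, dS already in kJ/(mol*K)).
T*dS = 503 * -0.2182 = -109.7546
dG = 66.36 - (-109.7546)
dG = 176.1146 kJ/mol, rounded to 4 dp:

176.1146 kJ/mol


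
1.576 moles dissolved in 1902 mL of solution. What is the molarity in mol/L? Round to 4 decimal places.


Convert volume to liters: V_L = V_mL / 1000.
V_L = 1902 / 1000 = 1.902 L
M = n / V_L = 1.576 / 1.902
M = 0.82860147 mol/L, rounded to 4 dp:

0.8286 mol/L


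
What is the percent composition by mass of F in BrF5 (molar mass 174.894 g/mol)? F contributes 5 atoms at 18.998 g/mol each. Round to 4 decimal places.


pct = 100 * (n_elem * M_elem) / M_total
mass_contribution = 5 * 18.998 = 94.99 g/mol
pct = 100 * 94.99 / 174.894
pct = 54.3128981 %, rounded to 4 dp:

54.3129 %


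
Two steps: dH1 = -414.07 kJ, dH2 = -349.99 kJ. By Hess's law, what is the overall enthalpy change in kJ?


Hess's law: enthalpy is a state function, so add the step enthalpies.
dH_total = dH1 + dH2 = -414.07 + (-349.99)
dH_total = -764.06 kJ:

-764.06 kJ


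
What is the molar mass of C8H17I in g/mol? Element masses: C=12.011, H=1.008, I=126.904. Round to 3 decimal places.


M = sum(count * atomic_mass) over atoms.
M = 8*12.011 + 17*1.008 + 1*126.904
M = 96.088 + 17.136 + 126.904
M = 240.128 g/mol, rounded to 3 dp:

240.128 g/mol


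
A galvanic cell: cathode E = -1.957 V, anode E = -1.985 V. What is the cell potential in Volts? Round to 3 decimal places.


Standard cell potential: E_cell = E_cathode - E_anode.
E_cell = -1.957 - (-1.985)
E_cell = 0.028 V, rounded to 3 dp:

0.028 V


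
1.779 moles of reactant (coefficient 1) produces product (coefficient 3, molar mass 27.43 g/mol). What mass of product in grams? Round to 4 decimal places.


Use the coefficient ratio to convert reactant moles to product moles, then multiply by the product's molar mass.
moles_P = moles_R * (coeff_P / coeff_R) = 1.779 * (3/1) = 5.337
mass_P = moles_P * M_P = 5.337 * 27.43
mass_P = 146.39391 g, rounded to 4 dp:

146.3939 g


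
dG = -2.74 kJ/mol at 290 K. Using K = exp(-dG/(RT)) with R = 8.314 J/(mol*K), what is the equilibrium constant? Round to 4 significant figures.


dG is in kJ/mol; multiply by 1000 to match R in J/(mol*K).
RT = 8.314 * 290 = 2411.06 J/mol
exponent = -dG*1000 / (RT) = -(-2.74*1000) / 2411.06 = 1.13642962
K = exp(1.13642962)
K = 3.1156245, rounded to 4 significant figures:

3.116


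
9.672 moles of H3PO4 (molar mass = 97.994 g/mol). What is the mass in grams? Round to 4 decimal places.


mass = n * M
mass = 9.672 * 97.994
mass = 947.797968 g, rounded to 4 dp:

947.7980 g


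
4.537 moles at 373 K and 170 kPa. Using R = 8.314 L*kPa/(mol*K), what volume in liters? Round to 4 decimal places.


PV = nRT, solve for V = nRT / P.
nRT = 4.537 * 8.314 * 373 = 14069.7905
V = 14069.7905 / 170
V = 82.76347353 L, rounded to 4 dp:

82.7635 L


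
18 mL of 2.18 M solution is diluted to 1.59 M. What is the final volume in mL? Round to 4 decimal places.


Dilution: M1*V1 = M2*V2, solve for V2.
V2 = M1*V1 / M2
V2 = 2.18 * 18 / 1.59
V2 = 39.24 / 1.59
V2 = 24.67924528 mL, rounded to 4 dp:

24.6792 mL


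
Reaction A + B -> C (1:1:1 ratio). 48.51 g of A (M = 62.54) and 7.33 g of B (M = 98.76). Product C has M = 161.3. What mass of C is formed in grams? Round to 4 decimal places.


Find moles of each reactant; the smaller value is the limiting reagent in a 1:1:1 reaction, so moles_C equals moles of the limiter.
n_A = mass_A / M_A = 48.51 / 62.54 = 0.775664 mol
n_B = mass_B / M_B = 7.33 / 98.76 = 0.07422 mol
Limiting reagent: B (smaller), n_limiting = 0.07422 mol
mass_C = n_limiting * M_C = 0.07422 * 161.3
mass_C = 11.971686 g, rounded to 4 dp:

11.9717 g


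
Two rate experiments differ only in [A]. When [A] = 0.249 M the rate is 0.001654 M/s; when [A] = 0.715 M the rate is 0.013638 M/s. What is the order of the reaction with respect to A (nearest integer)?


Rate is proportional to [A]^n, so rate2/rate1 = ([A]2/[A]1)^n. Take logs to solve for n.
rate2/rate1 = 0.013638 / 0.001654 = 8.2455
[A]2/[A]1 = 0.715 / 0.249 = 2.8715
n = ln(8.2455) / ln(2.8715) = 2.0
Nearest integer order:

2


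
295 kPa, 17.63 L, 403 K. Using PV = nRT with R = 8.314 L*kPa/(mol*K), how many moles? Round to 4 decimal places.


PV = nRT, solve for n = PV / (RT).
PV = 295 * 17.63 = 5200.85
RT = 8.314 * 403 = 3350.542
n = 5200.85 / 3350.542
n = 1.5522414 mol, rounded to 4 dp:

1.5522 mol


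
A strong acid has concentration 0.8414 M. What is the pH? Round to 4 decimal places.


A strong acid dissociates completely, so [H+] equals the given concentration.
pH = -log10([H+]) = -log10(0.8414)
pH = 0.07499749, rounded to 4 dp:

0.0750


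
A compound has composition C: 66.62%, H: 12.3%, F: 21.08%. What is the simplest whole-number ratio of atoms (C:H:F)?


Assume 100 g of compound, divide each mass% by atomic mass to get moles, then normalize by the smallest to get a raw atom ratio.
Moles per 100 g: C: 66.62/12.011 = 5.5466, H: 12.3/1.008 = 12.2024, F: 21.08/18.998 = 1.1096
Raw ratio (divide by min = 1.1096): C: 4.999, H: 10.997, F: 1.0
Multiply by 1 to clear fractions: C: 4.999 ~= 5, H: 10.997 ~= 11, F: 1.0 ~= 1
Reduce by GCD to get the simplest whole-number ratio:

5:11:1


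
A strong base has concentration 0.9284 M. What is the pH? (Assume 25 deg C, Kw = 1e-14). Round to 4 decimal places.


A strong base dissociates completely, so [OH-] equals the given concentration.
pOH = -log10([OH-]) = -log10(0.9284) = 0.032265
pH = 14 - pOH = 14 - 0.032265
pH = 13.967735, rounded to 4 dp:

13.9677


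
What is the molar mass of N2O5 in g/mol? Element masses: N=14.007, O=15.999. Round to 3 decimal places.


M = sum(count * atomic_mass) over atoms.
M = 2*14.007 + 5*15.999
M = 28.014 + 79.995
M = 108.009 g/mol, rounded to 3 dp:

108.009 g/mol


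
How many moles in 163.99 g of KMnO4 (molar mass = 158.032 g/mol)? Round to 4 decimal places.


n = mass / M
n = 163.99 / 158.032
n = 1.03770123 mol, rounded to 4 dp:

1.0377 mol


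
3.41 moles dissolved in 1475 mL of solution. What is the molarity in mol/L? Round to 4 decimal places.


Convert volume to liters: V_L = V_mL / 1000.
V_L = 1475 / 1000 = 1.475 L
M = n / V_L = 3.41 / 1.475
M = 2.31186441 mol/L, rounded to 4 dp:

2.3119 mol/L


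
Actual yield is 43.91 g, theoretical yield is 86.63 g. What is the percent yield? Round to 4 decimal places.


% yield = 100 * actual / theoretical
% yield = 100 * 43.91 / 86.63
% yield = 50.68682904 %, rounded to 4 dp:

50.6868 %


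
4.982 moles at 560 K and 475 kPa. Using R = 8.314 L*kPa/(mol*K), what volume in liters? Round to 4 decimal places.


PV = nRT, solve for V = nRT / P.
nRT = 4.982 * 8.314 * 560 = 23195.3949
V = 23195.3949 / 475
V = 48.83241032 L, rounded to 4 dp:

48.8324 L


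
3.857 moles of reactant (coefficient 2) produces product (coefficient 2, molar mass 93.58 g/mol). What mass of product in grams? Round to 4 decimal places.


Use the coefficient ratio to convert reactant moles to product moles, then multiply by the product's molar mass.
moles_P = moles_R * (coeff_P / coeff_R) = 3.857 * (2/2) = 3.857
mass_P = moles_P * M_P = 3.857 * 93.58
mass_P = 360.93806 g, rounded to 4 dp:

360.9381 g


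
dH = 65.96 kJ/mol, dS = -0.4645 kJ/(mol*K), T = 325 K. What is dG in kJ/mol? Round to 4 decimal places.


Gibbs: dG = dH - T*dS (consistent units, dS already in kJ/(mol*K)).
T*dS = 325 * -0.4645 = -150.9625
dG = 65.96 - (-150.9625)
dG = 216.9225 kJ/mol, rounded to 4 dp:

216.9225 kJ/mol


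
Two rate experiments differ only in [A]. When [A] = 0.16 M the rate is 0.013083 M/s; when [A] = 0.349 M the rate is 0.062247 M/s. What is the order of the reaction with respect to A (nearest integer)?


Rate is proportional to [A]^n, so rate2/rate1 = ([A]2/[A]1)^n. Take logs to solve for n.
rate2/rate1 = 0.062247 / 0.013083 = 4.7579
[A]2/[A]1 = 0.349 / 0.16 = 2.1812
n = ln(4.7579) / ln(2.1812) = 2.0
Nearest integer order:

2


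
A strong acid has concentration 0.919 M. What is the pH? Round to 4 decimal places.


A strong acid dissociates completely, so [H+] equals the given concentration.
pH = -log10([H+]) = -log10(0.919)
pH = 0.03668449, rounded to 4 dp:

0.0367


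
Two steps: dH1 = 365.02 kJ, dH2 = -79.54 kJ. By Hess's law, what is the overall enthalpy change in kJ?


Hess's law: enthalpy is a state function, so add the step enthalpies.
dH_total = dH1 + dH2 = 365.02 + (-79.54)
dH_total = 285.48 kJ:

285.48 kJ


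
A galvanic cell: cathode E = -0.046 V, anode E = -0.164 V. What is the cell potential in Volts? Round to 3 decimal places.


Standard cell potential: E_cell = E_cathode - E_anode.
E_cell = -0.046 - (-0.164)
E_cell = 0.118 V, rounded to 3 dp:

0.118 V


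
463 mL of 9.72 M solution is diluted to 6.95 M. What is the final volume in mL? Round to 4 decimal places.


Dilution: M1*V1 = M2*V2, solve for V2.
V2 = M1*V1 / M2
V2 = 9.72 * 463 / 6.95
V2 = 4500.36 / 6.95
V2 = 647.53381295 mL, rounded to 4 dp:

647.5338 mL


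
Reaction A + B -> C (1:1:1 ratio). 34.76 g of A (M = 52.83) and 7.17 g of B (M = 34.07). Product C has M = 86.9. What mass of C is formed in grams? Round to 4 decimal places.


Find moles of each reactant; the smaller value is the limiting reagent in a 1:1:1 reaction, so moles_C equals moles of the limiter.
n_A = mass_A / M_A = 34.76 / 52.83 = 0.657959 mol
n_B = mass_B / M_B = 7.17 / 34.07 = 0.210449 mol
Limiting reagent: B (smaller), n_limiting = 0.210449 mol
mass_C = n_limiting * M_C = 0.210449 * 86.9
mass_C = 18.2880181 g, rounded to 4 dp:

18.2880 g


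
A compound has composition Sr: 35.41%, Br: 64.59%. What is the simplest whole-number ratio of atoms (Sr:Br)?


Assume 100 g of compound, divide each mass% by atomic mass to get moles, then normalize by the smallest to get a raw atom ratio.
Moles per 100 g: Sr: 35.41/87.62 = 0.4041, Br: 64.59/79.904 = 0.8083
Raw ratio (divide by min = 0.4041): Sr: 1.0, Br: 2.0
Multiply by 1 to clear fractions: Sr: 1.0 ~= 1, Br: 2.0 ~= 2
Reduce by GCD to get the simplest whole-number ratio:

1:2


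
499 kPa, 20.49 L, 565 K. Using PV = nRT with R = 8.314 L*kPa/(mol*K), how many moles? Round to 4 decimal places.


PV = nRT, solve for n = PV / (RT).
PV = 499 * 20.49 = 10224.51
RT = 8.314 * 565 = 4697.41
n = 10224.51 / 4697.41
n = 2.17662712 mol, rounded to 4 dp:

2.1766 mol


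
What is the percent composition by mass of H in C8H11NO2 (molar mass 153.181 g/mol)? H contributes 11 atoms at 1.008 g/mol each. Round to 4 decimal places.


pct = 100 * (n_elem * M_elem) / M_total
mass_contribution = 11 * 1.008 = 11.088 g/mol
pct = 100 * 11.088 / 153.181
pct = 7.23849564 %, rounded to 4 dp:

7.2385 %


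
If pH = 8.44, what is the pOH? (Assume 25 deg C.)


At 25 deg C, pH + pOH = 14.
pOH = 14 - pH = 14 - 8.44
pOH = 5.56:

5.56


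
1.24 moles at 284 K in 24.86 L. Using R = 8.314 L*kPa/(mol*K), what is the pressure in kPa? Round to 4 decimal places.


PV = nRT, solve for P = nRT / V.
nRT = 1.24 * 8.314 * 284 = 2927.8582
P = 2927.8582 / 24.86
P = 117.77386163 kPa, rounded to 4 dp:

117.7739 kPa


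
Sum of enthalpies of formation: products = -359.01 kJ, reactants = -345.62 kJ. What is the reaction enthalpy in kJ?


dH_rxn = sum(dH_f products) - sum(dH_f reactants)
dH_rxn = -359.01 - (-345.62)
dH_rxn = -13.39 kJ:

-13.39 kJ


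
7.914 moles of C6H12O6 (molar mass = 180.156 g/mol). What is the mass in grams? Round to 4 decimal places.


mass = n * M
mass = 7.914 * 180.156
mass = 1425.754584 g, rounded to 4 dp:

1425.7546 g


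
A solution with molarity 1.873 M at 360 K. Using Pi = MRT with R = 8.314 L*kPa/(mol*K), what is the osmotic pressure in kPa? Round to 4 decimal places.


Osmotic pressure (van't Hoff): Pi = M*R*T.
RT = 8.314 * 360 = 2993.04
Pi = 1.873 * 2993.04
Pi = 5605.96392 kPa, rounded to 4 dp:

5605.9639 kPa


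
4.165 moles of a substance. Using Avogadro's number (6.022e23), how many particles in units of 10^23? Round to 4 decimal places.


N = n * NA, then divide by 1e23 for the requested units.
N / 1e23 = n * 6.022
N / 1e23 = 4.165 * 6.022
N / 1e23 = 25.08163, rounded to 4 dp:

25.0816


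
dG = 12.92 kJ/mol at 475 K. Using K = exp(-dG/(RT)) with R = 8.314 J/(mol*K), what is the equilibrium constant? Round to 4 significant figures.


dG is in kJ/mol; multiply by 1000 to match R in J/(mol*K).
RT = 8.314 * 475 = 3949.15 J/mol
exponent = -dG*1000 / (RT) = -(12.92*1000) / 3949.15 = -3.27159009
K = exp(-3.27159009)
K = 0.037946041, rounded to 4 significant figures:

0.03795


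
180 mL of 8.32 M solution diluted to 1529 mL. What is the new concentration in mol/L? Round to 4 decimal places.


Dilution: M1*V1 = M2*V2, solve for M2.
M2 = M1*V1 / V2
M2 = 8.32 * 180 / 1529
M2 = 1497.6 / 1529
M2 = 0.9794637 mol/L, rounded to 4 dp:

0.9795 mol/L


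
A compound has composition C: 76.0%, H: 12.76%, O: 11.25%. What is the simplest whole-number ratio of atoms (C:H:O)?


Assume 100 g of compound, divide each mass% by atomic mass to get moles, then normalize by the smallest to get a raw atom ratio.
Moles per 100 g: C: 76.0/12.011 = 6.3275, H: 12.76/1.008 = 12.6587, O: 11.25/15.999 = 0.7032
Raw ratio (divide by min = 0.7032): C: 8.999, H: 18.002, O: 1.0
Multiply by 1 to clear fractions: C: 8.999 ~= 9, H: 18.002 ~= 18, O: 1.0 ~= 1
Reduce by GCD to get the simplest whole-number ratio:

9:18:1
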